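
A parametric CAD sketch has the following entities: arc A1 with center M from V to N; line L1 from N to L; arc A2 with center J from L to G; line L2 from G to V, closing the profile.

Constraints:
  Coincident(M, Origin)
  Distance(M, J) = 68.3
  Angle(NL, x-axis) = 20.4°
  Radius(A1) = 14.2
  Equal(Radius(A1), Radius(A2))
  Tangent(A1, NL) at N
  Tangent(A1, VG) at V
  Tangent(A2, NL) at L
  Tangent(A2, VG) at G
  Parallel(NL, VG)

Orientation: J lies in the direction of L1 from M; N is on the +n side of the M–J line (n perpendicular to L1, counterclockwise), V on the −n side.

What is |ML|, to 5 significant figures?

69.761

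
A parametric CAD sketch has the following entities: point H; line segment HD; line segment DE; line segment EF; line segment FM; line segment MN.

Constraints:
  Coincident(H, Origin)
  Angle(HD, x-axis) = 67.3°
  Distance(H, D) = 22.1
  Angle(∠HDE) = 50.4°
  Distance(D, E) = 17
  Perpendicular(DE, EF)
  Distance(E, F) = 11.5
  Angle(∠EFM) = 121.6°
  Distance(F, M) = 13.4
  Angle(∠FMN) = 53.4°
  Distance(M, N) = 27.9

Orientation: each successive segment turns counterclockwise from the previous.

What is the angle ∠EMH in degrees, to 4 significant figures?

48.40°

H is at the origin; HD runs at 67.3° with length 22.1, so D = (8.529, 20.39). ∠HDE = 50.4° gives DE at -163.1° from the x-axis; with |DE| = 17.0, E = (-7.737, 15.45). DE ⟂ EF, so EF runs at -73.10°; with |EF| = 11.5, F = (-4.394, 4.443). ∠EFM = 121.6° gives FM at -14.70° from the x-axis; with |FM| = 13.4, M = (8.567, 1.042). Then cos ∠EMH = ME·MH / (|ME||MH|), giving 48.40°.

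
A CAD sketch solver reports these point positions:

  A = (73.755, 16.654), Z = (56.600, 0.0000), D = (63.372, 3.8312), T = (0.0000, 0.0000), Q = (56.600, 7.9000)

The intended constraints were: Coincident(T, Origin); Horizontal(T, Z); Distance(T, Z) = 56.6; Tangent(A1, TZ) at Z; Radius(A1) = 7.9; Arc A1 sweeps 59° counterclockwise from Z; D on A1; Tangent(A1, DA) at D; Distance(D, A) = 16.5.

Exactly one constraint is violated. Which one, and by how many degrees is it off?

Tangent(A1, DA) at D — off by 8.00°.

T = (0.00, 0.00) ✓; T.y = 0.00, Z.y = 0.00 ✓; |TZ| = 56.60 ✓; ∠(QZ, ZT) = 90.00° ✓; |QZ| = 7.900 ✓; bearing(Q→D) − bearing(Q→Z) = 59.00° ✓; |QD| = 7.900 ✓; ∠(QD, DA) = 98.00° ✗; |DA| = 16.50 ✓.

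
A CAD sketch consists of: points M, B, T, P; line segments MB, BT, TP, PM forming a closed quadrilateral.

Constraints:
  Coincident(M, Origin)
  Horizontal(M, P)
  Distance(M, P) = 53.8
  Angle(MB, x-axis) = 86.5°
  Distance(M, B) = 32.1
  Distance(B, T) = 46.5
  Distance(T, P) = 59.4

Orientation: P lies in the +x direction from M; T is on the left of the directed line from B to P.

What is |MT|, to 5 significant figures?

70.725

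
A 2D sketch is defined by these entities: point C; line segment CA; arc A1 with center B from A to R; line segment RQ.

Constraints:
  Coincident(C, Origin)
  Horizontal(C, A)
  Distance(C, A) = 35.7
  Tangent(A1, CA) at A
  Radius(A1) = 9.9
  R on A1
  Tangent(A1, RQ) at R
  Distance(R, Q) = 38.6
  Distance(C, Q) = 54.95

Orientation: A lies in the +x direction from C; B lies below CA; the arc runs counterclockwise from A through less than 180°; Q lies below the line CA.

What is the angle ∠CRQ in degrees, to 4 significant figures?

111.0°

C is at the origin; CA is horizontal with |CA| = 35.7 and A on the +x side, so A = (35.70, 0.000). A1 meets CA tangentially, so BA is at right angles to CA, so B = A + (0, -9.9) = (35.70, -9.900). Since BR ⟂ RQ (tangency), |BQ| = √(9.9² + 38.6²) = 39.85 regardless of where R sits on A1. So Q lies on both circle(C, 54.95) and circle(B, 39.85); the below-CA intersection is Q = (25.82, -48.51). R is the foot of the tangent from Q: R = (25.80, -9.905).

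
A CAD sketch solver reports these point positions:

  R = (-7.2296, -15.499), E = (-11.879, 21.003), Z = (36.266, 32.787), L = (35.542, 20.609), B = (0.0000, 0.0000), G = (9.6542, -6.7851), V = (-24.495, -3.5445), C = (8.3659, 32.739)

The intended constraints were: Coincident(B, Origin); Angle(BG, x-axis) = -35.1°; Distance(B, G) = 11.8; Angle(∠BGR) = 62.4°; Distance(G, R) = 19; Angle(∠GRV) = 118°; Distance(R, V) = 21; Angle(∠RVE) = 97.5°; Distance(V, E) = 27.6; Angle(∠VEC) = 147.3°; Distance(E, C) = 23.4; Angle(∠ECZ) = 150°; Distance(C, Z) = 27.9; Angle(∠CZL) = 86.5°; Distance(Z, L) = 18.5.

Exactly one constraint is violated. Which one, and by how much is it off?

Distance(Z, L) = 18.5 — off by 6.30.

B = (0.00, 0.00) ✓; BG at -35.10° ✓; |BG| = 11.80 ✓; ∠BGR = 62.40° ✓; |GR| = 19.00 ✓; ∠GRV = 118.0° ✓; |RV| = 21.00 ✓; ∠RVE = 97.50° ✓; |VE| = 27.60 ✓; ∠VEC = 147.3° ✓; |EC| = 23.40 ✓; ∠ECZ = 150.0° ✓; |CZ| = 27.90 ✓; ∠CZL = 86.50° ✓; |ZL| = 12.20 ✗.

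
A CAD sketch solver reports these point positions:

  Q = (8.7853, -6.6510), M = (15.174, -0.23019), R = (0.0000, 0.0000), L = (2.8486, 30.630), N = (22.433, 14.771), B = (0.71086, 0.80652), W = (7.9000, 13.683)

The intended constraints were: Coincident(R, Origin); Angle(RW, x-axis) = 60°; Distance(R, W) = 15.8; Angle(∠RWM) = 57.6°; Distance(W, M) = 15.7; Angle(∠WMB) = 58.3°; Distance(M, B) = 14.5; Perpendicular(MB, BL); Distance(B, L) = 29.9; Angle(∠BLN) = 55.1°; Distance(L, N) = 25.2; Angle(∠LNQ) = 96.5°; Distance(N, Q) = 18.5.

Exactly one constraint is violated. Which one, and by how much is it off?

Distance(N, Q) = 18.5 — off by 6.90.

R = (0.00, 0.00) ✓; RW at 60.00° ✓; |RW| = 15.80 ✓; ∠RWM = 57.60° ✓; |WM| = 15.70 ✓; ∠WMB = 58.30° ✓; |MB| = 14.50 ✓; ∠(MB, BL) = 90.00° ✓; |BL| = 29.90 ✓; ∠BLN = 55.10° ✓; |LN| = 25.20 ✓; ∠LNQ = 96.50° ✓; |NQ| = 25.40 ✗.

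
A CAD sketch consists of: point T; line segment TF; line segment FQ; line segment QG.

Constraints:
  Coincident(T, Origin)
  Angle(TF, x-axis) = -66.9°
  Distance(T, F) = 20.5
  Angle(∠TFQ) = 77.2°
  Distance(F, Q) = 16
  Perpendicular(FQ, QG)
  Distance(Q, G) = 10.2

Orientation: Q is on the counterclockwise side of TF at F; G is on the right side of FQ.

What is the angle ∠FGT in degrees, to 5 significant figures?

36.699°

T is at the origin; TF runs at -66.9° with length 20.5, so F = 20.5·(cos -66.9°, sin -66.9°) = (8.0429, -18.856). ∠TFQ = 77.2°, so FQ runs at -66.9° + (180° − 77.2°) = 35.900° from the x-axis; with |FQ| = 16.0, Q = F + 16.0·(cos 35.900°, sin 35.900°) = (21.004, -9.4744). FQ ⟂ QG; with |QG| = 10.2 on the right of FQ, G = Q + 10.2·(0.58637, -0.81004) = (26.985, -17.737). Then cos ∠FGT = GF·GT / (|GF||GT|), giving 36.699°.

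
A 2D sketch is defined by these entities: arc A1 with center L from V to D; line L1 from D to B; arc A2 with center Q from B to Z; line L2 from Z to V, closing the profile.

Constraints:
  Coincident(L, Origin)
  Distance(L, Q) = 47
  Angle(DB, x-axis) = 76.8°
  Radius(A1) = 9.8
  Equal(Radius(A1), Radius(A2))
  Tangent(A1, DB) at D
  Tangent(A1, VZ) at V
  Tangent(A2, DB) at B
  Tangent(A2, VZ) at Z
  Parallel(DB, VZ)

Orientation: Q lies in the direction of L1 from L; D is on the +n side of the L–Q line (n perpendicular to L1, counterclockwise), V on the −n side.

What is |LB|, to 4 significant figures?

48.01

The slot axis is L1's direction at 76.8°, so u = (cos 76.8°, sin 76.8°) = (0.2284, 0.9736) and n = (−sin 76.8°, cos 76.8°) = (-0.9736, 0.2284). L is at the origin and Q lies 47.0 along u from L, so Q = 47.0·u = (10.73, 45.76). Tangency of A1 to both parallel lines with radius 9.8 puts D and V at L ± 9.8·n: D = (-9.541, 2.238), V = (9.541, -2.238). Equal radii place B and Z the same way about Q: B = Q + 9.8·n = (1.191, 48.00), Z = Q − 9.8·n = (20.27, 43.52). Then |LB| = |B − L| = 48.01.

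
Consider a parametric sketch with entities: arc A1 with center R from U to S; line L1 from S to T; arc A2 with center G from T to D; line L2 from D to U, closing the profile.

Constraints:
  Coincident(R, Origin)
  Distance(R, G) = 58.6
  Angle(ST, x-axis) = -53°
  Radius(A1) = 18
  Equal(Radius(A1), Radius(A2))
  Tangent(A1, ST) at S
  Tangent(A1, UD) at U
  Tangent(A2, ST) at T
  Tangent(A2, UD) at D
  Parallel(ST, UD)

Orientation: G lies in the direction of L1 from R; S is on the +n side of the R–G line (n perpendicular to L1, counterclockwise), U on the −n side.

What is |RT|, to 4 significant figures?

61.30

Tangency of A1 to both parallel lines with radius 18.0 puts S and U at R ± 18.0·n: S = (14.38, 10.83), U = (-14.38, -10.83). Equal radii place T and D the same way about G: T = G + 18.0·n = (49.64, -35.97), D = G − 18.0·n = (20.89, -57.63). Then |RT| = |T − R| = 61.30.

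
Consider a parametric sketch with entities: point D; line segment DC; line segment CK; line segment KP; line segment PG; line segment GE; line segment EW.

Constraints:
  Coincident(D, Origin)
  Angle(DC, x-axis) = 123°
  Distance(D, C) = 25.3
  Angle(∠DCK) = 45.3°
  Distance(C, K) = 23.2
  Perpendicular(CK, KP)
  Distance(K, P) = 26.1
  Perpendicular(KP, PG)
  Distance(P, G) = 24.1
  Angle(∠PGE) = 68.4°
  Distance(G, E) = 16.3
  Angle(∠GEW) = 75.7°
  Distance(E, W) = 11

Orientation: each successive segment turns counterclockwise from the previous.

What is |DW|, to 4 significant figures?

3.830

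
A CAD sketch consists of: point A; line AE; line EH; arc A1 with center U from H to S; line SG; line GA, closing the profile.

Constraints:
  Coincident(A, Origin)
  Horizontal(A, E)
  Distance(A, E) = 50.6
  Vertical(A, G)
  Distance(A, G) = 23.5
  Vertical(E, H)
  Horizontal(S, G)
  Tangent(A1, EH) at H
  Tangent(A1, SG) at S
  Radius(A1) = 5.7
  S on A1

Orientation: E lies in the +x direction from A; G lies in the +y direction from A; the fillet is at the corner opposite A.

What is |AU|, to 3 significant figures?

48.3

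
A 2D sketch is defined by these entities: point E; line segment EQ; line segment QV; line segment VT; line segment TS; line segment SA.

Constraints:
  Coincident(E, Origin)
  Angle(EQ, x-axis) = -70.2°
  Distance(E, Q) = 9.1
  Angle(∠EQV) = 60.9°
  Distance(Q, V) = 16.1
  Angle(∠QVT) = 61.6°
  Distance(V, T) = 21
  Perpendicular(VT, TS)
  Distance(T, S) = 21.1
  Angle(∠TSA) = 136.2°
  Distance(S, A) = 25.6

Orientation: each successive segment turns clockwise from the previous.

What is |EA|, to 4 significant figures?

34.36

E is at the origin; EQ runs at -70.2° with length 9.1, so Q = (3.083, -8.562). ∠EQV = 60.9° gives QV at 170.7° from the x-axis; with |QV| = 16.1, V = (-12.81, -5.960). ∠QVT = 61.6° gives VT at 52.30° from the x-axis; with |VT| = 21.0, T = (0.03621, 10.66). The perpendicularity gives TS at right angles to VT, so TS runs at -37.70°; with |TS| = 21.1, S = (16.73, -2.248). ∠TSA = 136.2° gives SA at -81.50° from the x-axis; with |SA| = 25.6, A = (20.51, -27.57). Then |EA| = |A − E| = 34.36.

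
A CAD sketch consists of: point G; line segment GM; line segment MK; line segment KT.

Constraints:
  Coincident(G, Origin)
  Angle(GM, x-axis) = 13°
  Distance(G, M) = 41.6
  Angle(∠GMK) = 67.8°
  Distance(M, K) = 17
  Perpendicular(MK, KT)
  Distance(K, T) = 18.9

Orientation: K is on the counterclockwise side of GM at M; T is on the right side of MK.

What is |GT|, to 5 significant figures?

57.431

G is at the origin; GM runs at 13.0° with length 41.6, so M = 41.6·(cos 13.0°, sin 13.0°) = (40.534, 9.3580). ∠GMK = 67.8°, so MK runs at 13.0° + (180° − 67.8°) = 125.20° from the x-axis; with |MK| = 17.0, K = M + 17.0·(cos 125.20°, sin 125.20°) = (30.734, 23.249). The perpendicularity gives KT at right angles to MK; with |KT| = 18.9 on the right of MK, T = K + 18.9·(0.81714, 0.57643) = (46.178, 34.144). Then |GT| = |T − G| = 57.431.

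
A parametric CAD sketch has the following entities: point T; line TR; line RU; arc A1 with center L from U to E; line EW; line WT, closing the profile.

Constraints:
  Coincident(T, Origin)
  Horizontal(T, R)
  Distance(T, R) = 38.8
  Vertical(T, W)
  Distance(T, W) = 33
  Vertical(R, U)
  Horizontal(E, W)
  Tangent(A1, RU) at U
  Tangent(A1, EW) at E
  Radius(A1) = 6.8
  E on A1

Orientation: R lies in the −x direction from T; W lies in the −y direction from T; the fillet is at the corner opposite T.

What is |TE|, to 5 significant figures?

45.967

T is at the origin; TR is horizontal with |TR| = 38.8 and R on the −x side, so R = (-38.800, 0.0000). T and W share the same x with |TW| = 33.0 and W on the −y side, so W = (0.0000, -33.000). The virtual corner opposite T is at (-38.800, -33.000). A1 meets RU tangentially, so LU is at right angles to RU and the tangent condition forces LE to be normal to EW, with radius 6.8, so the center L sits 6.8 in from both sides at L = (-32.000, -26.200). That places the tangent points at U = (-38.800, -26.200) on RU and E = (-32.000, -33.000) on EW. Then |TE| = |E − T| = 45.967.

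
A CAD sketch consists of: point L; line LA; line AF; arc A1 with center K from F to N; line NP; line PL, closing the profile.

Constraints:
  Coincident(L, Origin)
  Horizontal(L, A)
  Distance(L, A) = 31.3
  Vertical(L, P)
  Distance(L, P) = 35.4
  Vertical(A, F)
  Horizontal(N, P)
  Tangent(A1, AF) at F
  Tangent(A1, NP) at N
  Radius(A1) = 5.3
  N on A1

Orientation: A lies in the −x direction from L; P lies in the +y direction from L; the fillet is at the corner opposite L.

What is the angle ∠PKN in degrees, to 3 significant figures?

78.5°

L is at the origin; L and A share the same y with |LA| = 31.3 and A on the −x side, so A = (-31.3, 0.00). LP is vertical with |LP| = 35.4 and P on the +y side, so P = (0.00, 35.4). The virtual corner opposite L is at (-31.3, 35.4). Tangency of A1 to AF means the radius KF is perpendicular to AF and the tangent condition forces KN to be normal to NP, with radius 5.3, so the center K sits 5.3 in from both sides at K = (-26.0, 30.1). That places the tangent points at F = (-31.3, 30.1) on AF and N = (-26.0, 35.4) on NP. Then cos ∠PKN = KP·KN / (|KP||KN|), giving 78.5°.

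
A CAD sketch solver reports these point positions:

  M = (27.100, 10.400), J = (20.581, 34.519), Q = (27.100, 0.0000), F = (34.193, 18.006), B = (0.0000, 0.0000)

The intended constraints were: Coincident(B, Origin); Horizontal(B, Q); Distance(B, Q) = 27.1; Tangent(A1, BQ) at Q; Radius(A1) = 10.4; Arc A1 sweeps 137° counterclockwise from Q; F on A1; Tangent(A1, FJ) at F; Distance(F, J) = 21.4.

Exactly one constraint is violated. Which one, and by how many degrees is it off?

Tangent(A1, FJ) at F — off by 7.50°.

B = (0.00, 0.00) ✓; B.y = 0.00, Q.y = 0.00 ✓; |BQ| = 27.10 ✓; ∠(MQ, QB) = 90.00° ✓; |MQ| = 10.40 ✓; bearing(M→F) − bearing(M→Q) = 137.0° ✓; |MF| = 10.40 ✓; ∠(MF, FJ) = 97.50° ✗; |FJ| = 21.40 ✓.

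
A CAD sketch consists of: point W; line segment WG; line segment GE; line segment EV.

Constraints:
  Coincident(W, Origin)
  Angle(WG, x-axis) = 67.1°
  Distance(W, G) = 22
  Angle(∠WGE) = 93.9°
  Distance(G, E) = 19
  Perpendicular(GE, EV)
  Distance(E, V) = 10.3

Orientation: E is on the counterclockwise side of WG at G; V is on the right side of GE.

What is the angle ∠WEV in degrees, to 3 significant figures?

137°

∠WGE = 93.9°, so GE runs at 67.1° + (180° − 93.9°) = 153° from the x-axis; with |GE| = 19.0, E = G + 19.0·(cos 153°, sin 153°) = (-8.40, 28.8). The perpendicularity gives EV at right angles to GE; with |EV| = 10.3 on the right of GE, V = E + 10.3·(0.451, 0.893) = (-3.75, 38.0). Then cos ∠WEV = EW·EV / (|EW||EV|), giving 137°.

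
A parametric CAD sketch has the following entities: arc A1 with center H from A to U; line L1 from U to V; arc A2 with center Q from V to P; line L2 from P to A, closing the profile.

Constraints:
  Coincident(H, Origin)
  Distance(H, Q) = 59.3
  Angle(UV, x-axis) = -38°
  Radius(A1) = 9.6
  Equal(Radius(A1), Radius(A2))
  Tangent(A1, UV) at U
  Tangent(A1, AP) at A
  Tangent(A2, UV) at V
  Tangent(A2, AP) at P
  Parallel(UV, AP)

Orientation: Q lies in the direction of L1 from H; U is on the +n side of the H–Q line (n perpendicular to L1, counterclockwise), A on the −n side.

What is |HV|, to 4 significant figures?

60.07

Tangency of A1 to both parallel lines with radius 9.6 puts U and A at H ± 9.6·n: U = (5.910, 7.565), A = (-5.910, -7.565). Equal radii place V and P the same way about Q: V = Q + 9.6·n = (52.64, -28.94), P = Q − 9.6·n = (40.82, -44.07). Then |HV| = |V − H| = 60.07.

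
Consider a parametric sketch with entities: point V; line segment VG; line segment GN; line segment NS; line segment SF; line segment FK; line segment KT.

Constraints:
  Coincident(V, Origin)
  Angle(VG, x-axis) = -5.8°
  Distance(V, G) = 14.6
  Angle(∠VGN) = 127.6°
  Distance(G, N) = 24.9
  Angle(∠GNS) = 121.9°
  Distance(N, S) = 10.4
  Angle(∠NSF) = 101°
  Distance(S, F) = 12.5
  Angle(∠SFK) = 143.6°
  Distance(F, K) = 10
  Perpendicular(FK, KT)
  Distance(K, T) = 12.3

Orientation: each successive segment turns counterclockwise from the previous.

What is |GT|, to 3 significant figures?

11.7

V is at the origin; VG runs at -5.8° with length 14.6, so G = (14.5, -1.48). ∠VGN = 127.6° gives GN at 46.6° from the x-axis; with |GN| = 24.9, N = (31.6, 16.6). ∠GNS = 121.9° gives NS at 105° from the x-axis; with |NS| = 10.4, S = (29.0, 26.7). ∠NSF = 101.0° gives SF at -176° from the x-axis; with |SF| = 12.5, F = (16.5, 25.9). ∠SFK = 143.6° gives FK at -140° from the x-axis; with |FK| = 10.0, K = (8.87, 19.4). The perpendicularity gives KT at right angles to FK, so KT runs at -49.9°; with |KT| = 12.3, T = (16.8, 10.0). Then |GT| = |T − G| = 11.7.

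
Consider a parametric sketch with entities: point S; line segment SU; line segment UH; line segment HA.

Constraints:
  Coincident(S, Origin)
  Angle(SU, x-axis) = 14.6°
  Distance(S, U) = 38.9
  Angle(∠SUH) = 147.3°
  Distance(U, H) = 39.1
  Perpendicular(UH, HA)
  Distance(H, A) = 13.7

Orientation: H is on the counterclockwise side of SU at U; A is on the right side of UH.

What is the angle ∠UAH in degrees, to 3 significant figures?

70.7°

∠SUH = 147.3°, so UH runs at 14.6° + (180° − 147.3°) = 47.3° from the x-axis; with |UH| = 39.1, H = U + 39.1·(cos 47.3°, sin 47.3°) = (64.2, 38.5). The perpendicularity gives HA at right angles to UH; with |HA| = 13.7 on the right of UH, A = H + 13.7·(0.735, -0.678) = (74.2, 29.2). Then cos ∠UAH = AU·AH / (|AU||AH|), giving 70.7°.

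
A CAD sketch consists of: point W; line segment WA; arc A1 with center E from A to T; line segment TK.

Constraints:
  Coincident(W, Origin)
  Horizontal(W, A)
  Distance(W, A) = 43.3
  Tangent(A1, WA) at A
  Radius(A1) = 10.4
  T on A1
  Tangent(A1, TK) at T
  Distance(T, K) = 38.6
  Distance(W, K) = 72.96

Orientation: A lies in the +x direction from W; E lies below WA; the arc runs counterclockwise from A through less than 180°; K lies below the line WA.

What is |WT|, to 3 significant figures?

37.8

W is at the origin; W and A share the same y with |WA| = 43.3 and A on the +x side, so A = (43.3, 0.00). A1 meets WA tangentially, so EA is at right angles to WA, so E = A + (0, -10.4) = (43.3, -10.4). Since ET ⟂ TK (tangency), |EK| = √(10.4² + 38.6²) = 40.0 regardless of where T sits on A1. So K lies on both circle(W, 72.96) and circle(E, 40.0); the below-WA intersection is K = (54.2, -48.9). T is the foot of the tangent from K: T = (34.4, -15.7).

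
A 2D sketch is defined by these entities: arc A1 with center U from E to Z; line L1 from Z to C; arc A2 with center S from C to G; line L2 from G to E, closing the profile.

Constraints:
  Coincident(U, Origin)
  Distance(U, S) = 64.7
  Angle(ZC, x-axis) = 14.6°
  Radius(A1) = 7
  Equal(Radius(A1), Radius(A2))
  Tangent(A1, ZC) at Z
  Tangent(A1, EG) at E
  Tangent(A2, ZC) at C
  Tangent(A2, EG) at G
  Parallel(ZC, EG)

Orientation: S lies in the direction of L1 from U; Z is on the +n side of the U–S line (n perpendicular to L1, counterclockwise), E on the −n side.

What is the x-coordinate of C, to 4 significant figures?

60.85

The slot axis is L1's direction at 14.6°, so u = (cos 14.6°, sin 14.6°) = (0.9677, 0.2521) and n = (−sin 14.6°, cos 14.6°) = (-0.2521, 0.9677). U is at the origin and S lies 64.7 along u from U, so S = 64.7·u = (62.61, 16.31). Tangency of A1 to both parallel lines with radius 7.0 puts Z and E at U ± 7.0·n: Z = (-1.764, 6.774), E = (1.764, -6.774). Equal radii place C and G the same way about S: C = S + 7.0·n = (60.85, 23.08), G = S − 7.0·n = (64.38, 9.535). So C.x = 60.85.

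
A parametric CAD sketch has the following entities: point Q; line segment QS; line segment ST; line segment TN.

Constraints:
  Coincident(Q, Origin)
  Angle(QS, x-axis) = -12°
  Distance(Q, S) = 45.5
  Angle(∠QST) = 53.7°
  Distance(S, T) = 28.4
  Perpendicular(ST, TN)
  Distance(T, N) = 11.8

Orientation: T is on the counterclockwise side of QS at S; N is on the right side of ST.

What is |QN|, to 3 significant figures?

48.5

Q is at the origin; QS runs at -12.0° with length 45.5, so S = 45.5·(cos -12.0°, sin -12.0°) = (44.5, -9.46). ∠QST = 53.7°, so ST runs at -12.0° + (180° − 53.7°) = 114° from the x-axis; with |ST| = 28.4, T = S + 28.4·(cos 114°, sin 114°) = (32.8, 16.4). The perpendicularity gives TN at right angles to ST; with |TN| = 11.8 on the right of ST, N = T + 11.8·(0.911, 0.412) = (43.6, 21.3). Then |QN| = |N − Q| = 48.5.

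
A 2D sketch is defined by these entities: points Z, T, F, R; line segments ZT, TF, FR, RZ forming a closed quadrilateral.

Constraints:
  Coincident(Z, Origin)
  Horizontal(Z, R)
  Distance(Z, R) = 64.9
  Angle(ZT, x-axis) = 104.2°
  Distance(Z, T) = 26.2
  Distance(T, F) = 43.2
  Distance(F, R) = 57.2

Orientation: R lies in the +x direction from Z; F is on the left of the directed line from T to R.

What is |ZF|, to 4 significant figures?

55.95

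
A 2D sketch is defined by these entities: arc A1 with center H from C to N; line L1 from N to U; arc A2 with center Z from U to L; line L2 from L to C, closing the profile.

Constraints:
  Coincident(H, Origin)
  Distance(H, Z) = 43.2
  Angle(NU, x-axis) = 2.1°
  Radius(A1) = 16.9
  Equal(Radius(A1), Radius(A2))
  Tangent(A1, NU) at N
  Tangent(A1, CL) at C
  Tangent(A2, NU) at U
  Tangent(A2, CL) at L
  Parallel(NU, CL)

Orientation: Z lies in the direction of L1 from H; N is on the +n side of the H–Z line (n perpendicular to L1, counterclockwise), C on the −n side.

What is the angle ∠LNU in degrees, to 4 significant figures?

38.04°

The slot axis is L1's direction at 2.1°, so u = (cos 2.1°, sin 2.1°) = (0.9993, 0.03664) and n = (−sin 2.1°, cos 2.1°) = (-0.03664, 0.9993). H is at the origin and Z lies 43.2 along u from H, so Z = 43.2·u = (43.17, 1.583). Tangency of A1 to both parallel lines with radius 16.9 puts N and C at H ± 16.9·n: N = (-0.6193, 16.89), C = (0.6193, -16.89). Equal radii place U and L the same way about Z: U = Z + 16.9·n = (42.55, 18.47), L = Z − 16.9·n = (43.79, -15.31). Then cos ∠LNU = NL·NU / (|NL||NU|), giving 38.04°.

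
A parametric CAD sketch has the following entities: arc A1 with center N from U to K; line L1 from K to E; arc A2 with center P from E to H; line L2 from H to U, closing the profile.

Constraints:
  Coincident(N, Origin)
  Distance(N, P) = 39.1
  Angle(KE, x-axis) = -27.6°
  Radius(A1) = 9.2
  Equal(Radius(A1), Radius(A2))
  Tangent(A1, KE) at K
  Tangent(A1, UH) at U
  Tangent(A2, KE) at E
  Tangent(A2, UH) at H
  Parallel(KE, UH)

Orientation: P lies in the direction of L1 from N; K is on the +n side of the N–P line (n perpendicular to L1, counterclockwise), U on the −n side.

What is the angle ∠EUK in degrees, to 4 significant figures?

64.80°

The slot axis is L1's direction at -27.6°, so u = (cos -27.6°, sin -27.6°) = (0.8862, -0.4633) and n = (−sin -27.6°, cos -27.6°) = (0.4633, 0.8862). N is at the origin and P lies 39.1 along u from N, so P = 39.1·u = (34.65, -18.11). Tangency of A1 to both parallel lines with radius 9.2 puts K and U at N ± 9.2·n: K = (4.262, 8.153), U = (-4.262, -8.153). Equal radii place E and H the same way about P: E = P + 9.2·n = (38.91, -9.962), H = P − 9.2·n = (30.39, -26.27). Then cos ∠EUK = UE·UK / (|UE||UK|), giving 64.80°.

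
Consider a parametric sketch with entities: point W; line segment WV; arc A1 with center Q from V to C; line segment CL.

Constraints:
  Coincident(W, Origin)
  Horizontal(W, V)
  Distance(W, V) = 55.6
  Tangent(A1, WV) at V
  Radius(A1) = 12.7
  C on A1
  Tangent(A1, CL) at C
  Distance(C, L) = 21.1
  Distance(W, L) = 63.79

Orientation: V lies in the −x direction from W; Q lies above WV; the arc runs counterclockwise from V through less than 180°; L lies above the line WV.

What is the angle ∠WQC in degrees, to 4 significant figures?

35.33°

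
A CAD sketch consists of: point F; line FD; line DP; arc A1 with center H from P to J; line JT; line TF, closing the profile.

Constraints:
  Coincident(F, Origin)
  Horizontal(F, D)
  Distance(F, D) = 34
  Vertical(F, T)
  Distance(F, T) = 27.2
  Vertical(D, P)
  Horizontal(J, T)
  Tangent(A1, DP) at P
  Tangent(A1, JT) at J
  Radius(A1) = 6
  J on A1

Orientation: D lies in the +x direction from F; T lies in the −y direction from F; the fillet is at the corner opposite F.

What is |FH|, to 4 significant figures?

35.12

F is at the origin; F and D share the same y with |FD| = 34.0 and D on the +x side, so D = (34.00, 0.000). F and T share the same x with |FT| = 27.2 and T on the −y side, so T = (0.000, -27.20). The virtual corner opposite F is at (34.00, -27.20). Since A1 is tangent to DP there, HP ⟂ DP and the tangent condition forces HJ to be normal to JT, with radius 6.0, so the center H sits 6.0 in from both sides at H = (28.00, -21.20). Then |FH| = |H − F| = 35.12.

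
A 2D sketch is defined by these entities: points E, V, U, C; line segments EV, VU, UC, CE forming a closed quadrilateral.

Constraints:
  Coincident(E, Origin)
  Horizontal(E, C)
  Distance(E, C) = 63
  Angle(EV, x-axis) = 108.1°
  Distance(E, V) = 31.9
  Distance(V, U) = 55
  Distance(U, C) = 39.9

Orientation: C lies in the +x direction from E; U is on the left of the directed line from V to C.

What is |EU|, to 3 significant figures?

57.2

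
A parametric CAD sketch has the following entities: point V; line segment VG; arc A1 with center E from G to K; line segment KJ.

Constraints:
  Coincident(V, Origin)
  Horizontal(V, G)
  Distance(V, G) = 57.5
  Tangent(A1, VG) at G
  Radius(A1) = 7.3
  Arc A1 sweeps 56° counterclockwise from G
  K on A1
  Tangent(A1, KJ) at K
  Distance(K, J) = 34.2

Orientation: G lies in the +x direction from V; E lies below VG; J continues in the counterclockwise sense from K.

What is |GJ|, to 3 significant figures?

40.4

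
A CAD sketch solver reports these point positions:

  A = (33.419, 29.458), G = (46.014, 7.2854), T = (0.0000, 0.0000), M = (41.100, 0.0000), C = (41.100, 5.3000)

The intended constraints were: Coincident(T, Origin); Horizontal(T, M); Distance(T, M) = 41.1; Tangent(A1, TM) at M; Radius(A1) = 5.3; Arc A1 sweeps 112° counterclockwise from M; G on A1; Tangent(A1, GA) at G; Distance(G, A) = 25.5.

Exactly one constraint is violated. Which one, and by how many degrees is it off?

Tangent(A1, GA) at G — off by 7.60°.

T = (0.00, 0.00) ✓; T.y = 0.00, M.y = 0.00 ✓; |TM| = 41.10 ✓; ∠(CM, MT) = 90.00° ✓; |CM| = 5.300 ✓; bearing(C→G) − bearing(C→M) = 112.0° ✓; |CG| = 5.300 ✓; ∠(CG, GA) = 82.40° ✗; |GA| = 25.50 ✓.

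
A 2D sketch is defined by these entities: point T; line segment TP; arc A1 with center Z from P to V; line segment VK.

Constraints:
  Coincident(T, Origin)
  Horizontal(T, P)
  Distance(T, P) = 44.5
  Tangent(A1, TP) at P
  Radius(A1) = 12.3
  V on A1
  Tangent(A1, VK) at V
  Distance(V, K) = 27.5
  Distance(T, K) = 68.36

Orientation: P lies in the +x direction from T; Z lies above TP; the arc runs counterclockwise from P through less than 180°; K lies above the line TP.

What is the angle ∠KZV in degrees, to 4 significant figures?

65.90°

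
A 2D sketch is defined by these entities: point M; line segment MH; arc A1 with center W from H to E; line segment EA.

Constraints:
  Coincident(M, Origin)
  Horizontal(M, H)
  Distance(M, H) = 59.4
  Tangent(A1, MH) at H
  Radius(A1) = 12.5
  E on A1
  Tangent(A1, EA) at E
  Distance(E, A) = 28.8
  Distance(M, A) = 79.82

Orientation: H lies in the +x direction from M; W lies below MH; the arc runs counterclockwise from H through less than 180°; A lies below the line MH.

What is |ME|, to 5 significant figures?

53.523

M is at the origin; M and H share the same y with |MH| = 59.4 and H on the +x side, so H = (59.400, 0.0000). Tangency of A1 to MH means the radius WH is perpendicular to MH, so W = H + (0, -12.5) = (59.400, -12.500). Since WE ⟂ EA (tangency), |WA| = √(12.5² + 28.8²) = 31.396 regardless of where E sits on A1. So A lies on both circle(M, 79.82) and circle(W, 31.396); the below-MH intersection is A = (67.325, -42.879). E is the foot of the tangent from A: E = (49.561, -20.210).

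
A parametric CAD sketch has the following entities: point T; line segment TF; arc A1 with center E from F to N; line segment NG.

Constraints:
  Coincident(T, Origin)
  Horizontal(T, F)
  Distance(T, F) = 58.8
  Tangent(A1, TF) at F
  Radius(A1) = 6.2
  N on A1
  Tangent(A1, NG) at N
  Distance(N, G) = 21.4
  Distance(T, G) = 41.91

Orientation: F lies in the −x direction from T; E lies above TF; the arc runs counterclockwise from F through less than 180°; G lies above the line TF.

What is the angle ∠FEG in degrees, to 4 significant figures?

115.9°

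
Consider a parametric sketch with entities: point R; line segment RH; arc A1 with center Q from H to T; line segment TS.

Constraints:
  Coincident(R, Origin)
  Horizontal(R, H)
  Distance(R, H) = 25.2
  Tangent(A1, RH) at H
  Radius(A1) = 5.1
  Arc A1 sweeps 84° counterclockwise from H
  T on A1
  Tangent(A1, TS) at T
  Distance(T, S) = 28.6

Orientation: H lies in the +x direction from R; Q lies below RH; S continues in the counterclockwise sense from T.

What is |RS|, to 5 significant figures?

37.194

R is at the origin; R and H share the same y with |RH| = 25.2 and H on the +x side, so H = (25.200, 0.0000). A1 meets RH tangentially, so QH is at right angles to RH, so Q = H + (0, -5.1) = (25.200, -5.1000). On A1, H sits at bearing 90° from Q; an 84° counterclockwise sweep puts T at bearing 174°, so T = Q + 5.1·(cos 174°, sin 174°) = (20.128, -4.5669). Tangency of A1 to TS means the radius QT is perpendicular to TS, so TS runs along (−sin 174°, cos 174°); with |TS| = 28.6, S = (17.138, -33.010). Then |RS| = |S − R| = 37.194.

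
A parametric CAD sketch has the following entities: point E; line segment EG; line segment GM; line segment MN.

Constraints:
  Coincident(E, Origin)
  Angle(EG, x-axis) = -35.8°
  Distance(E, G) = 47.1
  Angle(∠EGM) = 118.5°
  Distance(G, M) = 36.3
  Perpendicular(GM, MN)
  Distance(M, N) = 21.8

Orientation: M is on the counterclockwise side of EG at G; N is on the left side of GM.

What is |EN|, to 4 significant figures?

61.95

E is at the origin; EG runs at -35.8° with length 47.1, so G = 47.1·(cos -35.8°, sin -35.8°) = (38.20, -27.55). ∠EGM = 118.5°, so GM runs at -35.8° + (180° − 118.5°) = 25.70° from the x-axis; with |GM| = 36.3, M = G + 36.3·(cos 25.70°, sin 25.70°) = (70.91, -11.81). The perpendicularity gives MN at right angles to GM; with |MN| = 21.8 on the left of GM, N = M + 21.8·(-0.4337, 0.9011) = (61.46, 7.834). Then |EN| = |N − E| = 61.95.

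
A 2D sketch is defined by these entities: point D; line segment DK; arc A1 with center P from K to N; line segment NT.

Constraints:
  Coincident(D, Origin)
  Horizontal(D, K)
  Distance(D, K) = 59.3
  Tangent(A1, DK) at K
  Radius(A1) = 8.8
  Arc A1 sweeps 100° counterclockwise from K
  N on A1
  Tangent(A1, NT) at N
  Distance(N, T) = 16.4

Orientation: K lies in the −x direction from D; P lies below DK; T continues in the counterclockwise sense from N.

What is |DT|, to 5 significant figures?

70.296

D is at the origin; DK is horizontal with |DK| = 59.3 and K on the −x side, so K = (-59.300, 0.0000). Since A1 is tangent to DK there, PK ⟂ DK, so P = K + (0, -8.8) = (-59.300, -8.8000). On A1, K sits at bearing 90° from P; a 100° counterclockwise sweep puts N at bearing 190°, so N = P + 8.8·(cos 190°, sin 190°) = (-67.966, -10.328). The tangent condition forces PN to be normal to NT, so NT runs along (−sin 190°, cos 190°); with |NT| = 16.4, T = (-65.118, -26.479). Then |DT| = |T − D| = 70.296.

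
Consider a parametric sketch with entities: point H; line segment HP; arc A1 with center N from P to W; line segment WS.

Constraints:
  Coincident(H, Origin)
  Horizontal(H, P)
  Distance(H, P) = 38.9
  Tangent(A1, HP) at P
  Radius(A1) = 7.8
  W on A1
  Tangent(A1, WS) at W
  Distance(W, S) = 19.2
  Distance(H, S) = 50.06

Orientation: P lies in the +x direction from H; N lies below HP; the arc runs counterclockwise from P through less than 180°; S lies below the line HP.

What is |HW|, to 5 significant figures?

34.060

H is at the origin; HP is horizontal with |HP| = 38.9 and P on the +x side, so P = (38.900, 0.0000). The tangent condition forces NP to be normal to HP, so N = P + (0, -7.8) = (38.900, -7.8000). Since NW ⟂ WS (tangency), |NS| = √(7.8² + 19.2²) = 20.724 regardless of where W sits on A1. So S lies on both circle(H, 50.06) and circle(N, 20.724); the below-HP intersection is S = (41.229, -28.393). W is the foot of the tangent from S: W = (32.049, -11.529).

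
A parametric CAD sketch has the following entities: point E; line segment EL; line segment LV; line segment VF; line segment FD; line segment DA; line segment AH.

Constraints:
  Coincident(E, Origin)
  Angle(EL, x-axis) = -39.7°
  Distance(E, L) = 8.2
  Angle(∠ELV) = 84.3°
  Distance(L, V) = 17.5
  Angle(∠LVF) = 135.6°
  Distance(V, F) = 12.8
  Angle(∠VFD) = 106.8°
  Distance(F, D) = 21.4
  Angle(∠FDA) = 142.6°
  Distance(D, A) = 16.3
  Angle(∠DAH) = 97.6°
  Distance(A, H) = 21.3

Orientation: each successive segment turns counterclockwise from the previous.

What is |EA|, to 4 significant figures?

26.67

∠VFD = 106.8° gives FD at 173.6° from the x-axis; with |FD| = 21.4, D = (-7.482, 24.25). ∠FDA = 142.6° gives DA at -149.0° from the x-axis; with |DA| = 16.3, A = (-21.45, 15.85). Then |EA| = |A − E| = 26.67.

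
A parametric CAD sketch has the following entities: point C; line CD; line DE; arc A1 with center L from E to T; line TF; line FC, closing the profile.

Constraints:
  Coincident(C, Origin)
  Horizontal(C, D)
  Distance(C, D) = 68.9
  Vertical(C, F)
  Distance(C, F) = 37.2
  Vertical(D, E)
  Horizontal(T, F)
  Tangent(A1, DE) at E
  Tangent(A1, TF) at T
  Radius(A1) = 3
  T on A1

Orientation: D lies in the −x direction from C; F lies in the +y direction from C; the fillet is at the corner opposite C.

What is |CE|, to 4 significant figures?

76.92

C is at the origin; CD is horizontal with |CD| = 68.9 and D on the −x side, so D = (-68.90, 0.000). CF is vertical with |CF| = 37.2 and F on the +y side, so F = (0.000, 37.20). The virtual corner opposite C is at (-68.90, 37.20). Since A1 is tangent to DE there, LE ⟂ DE and since A1 is tangent to TF there, LT ⟂ TF, with radius 3.0, so the center L sits 3.0 in from both sides at L = (-65.90, 34.20). That places the tangent points at E = (-68.90, 34.20) on DE and T = (-65.90, 37.20) on TF. Then |CE| = |E − C| = 76.92.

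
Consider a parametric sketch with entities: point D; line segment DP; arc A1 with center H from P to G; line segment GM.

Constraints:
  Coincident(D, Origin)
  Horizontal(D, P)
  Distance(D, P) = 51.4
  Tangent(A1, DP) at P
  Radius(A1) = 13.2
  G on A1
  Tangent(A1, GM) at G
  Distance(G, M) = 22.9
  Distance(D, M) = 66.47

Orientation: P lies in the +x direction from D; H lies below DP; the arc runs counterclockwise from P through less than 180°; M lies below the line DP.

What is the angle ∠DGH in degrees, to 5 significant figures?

118.65°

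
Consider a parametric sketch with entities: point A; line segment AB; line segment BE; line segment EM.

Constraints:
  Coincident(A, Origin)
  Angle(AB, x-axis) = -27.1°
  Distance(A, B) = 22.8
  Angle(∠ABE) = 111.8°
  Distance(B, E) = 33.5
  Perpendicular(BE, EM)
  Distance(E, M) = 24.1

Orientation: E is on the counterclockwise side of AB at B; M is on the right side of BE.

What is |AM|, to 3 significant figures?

61.7

A is at the origin; AB runs at -27.1° with length 22.8, so B = 22.8·(cos -27.1°, sin -27.1°) = (20.3, -10.4). ∠ABE = 111.8°, so BE runs at -27.1° + (180° − 111.8°) = 41.1° from the x-axis; with |BE| = 33.5, E = B + 33.5·(cos 41.1°, sin 41.1°) = (45.5, 11.6). BE is perpendicular to EM; with |EM| = 24.1 on the right of BE, M = E + 24.1·(0.657, -0.754) = (61.4, -6.53). Then |AM| = |M − A| = 61.7.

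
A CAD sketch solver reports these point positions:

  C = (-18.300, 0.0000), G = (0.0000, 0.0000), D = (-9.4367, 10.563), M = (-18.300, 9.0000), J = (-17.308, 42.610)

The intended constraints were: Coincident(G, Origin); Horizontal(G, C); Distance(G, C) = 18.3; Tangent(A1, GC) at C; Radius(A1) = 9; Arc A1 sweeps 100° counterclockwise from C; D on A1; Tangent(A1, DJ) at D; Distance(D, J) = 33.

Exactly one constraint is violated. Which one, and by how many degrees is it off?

Tangent(A1, DJ) at D — off by 3.80°.

G = (0.00, 0.00) ✓; G.y = 0.00, C.y = 0.00 ✓; |GC| = 18.30 ✓; ∠(MC, CG) = 90.00° ✓; |MC| = 9.000 ✓; bearing(M→D) − bearing(M→C) = 100.0° ✓; |MD| = 9.000 ✓; ∠(MD, DJ) = 86.20° ✗; |DJ| = 33.00 ✓.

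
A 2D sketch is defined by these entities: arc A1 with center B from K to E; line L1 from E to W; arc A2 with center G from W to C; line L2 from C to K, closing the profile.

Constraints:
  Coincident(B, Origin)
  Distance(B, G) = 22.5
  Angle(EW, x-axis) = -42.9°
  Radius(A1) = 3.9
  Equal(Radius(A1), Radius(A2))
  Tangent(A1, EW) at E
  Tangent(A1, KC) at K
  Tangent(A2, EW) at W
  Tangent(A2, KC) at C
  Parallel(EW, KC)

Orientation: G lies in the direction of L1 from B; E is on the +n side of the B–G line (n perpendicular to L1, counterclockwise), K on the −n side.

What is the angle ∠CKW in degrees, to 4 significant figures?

19.12°

Tangency of A1 to both parallel lines with radius 3.9 puts E and K at B ± 3.9·n: E = (2.655, 2.857), K = (-2.655, -2.857). Equal radii place W and C the same way about G: W = G + 3.9·n = (19.14, -12.46), C = G − 3.9·n = (13.83, -18.17). Then cos ∠CKW = KC·KW / (|KC||KW|), giving 19.12°.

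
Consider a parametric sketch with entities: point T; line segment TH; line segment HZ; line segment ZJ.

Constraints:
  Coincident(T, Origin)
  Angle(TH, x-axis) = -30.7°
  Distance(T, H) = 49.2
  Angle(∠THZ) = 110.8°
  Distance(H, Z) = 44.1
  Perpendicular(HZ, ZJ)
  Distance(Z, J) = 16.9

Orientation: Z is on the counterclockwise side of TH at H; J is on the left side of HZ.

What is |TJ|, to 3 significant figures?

68.1

T is at the origin; TH runs at -30.7° with length 49.2, so H = 49.2·(cos -30.7°, sin -30.7°) = (42.3, -25.1). ∠THZ = 110.8°, so HZ runs at -30.7° + (180° − 110.8°) = 38.5° from the x-axis; with |HZ| = 44.1, Z = H + 44.1·(cos 38.5°, sin 38.5°) = (76.8, 2.33). HZ is perpendicular to ZJ; with |ZJ| = 16.9 on the left of HZ, J = Z + 16.9·(-0.623, 0.783) = (66.3, 15.6). Then |TJ| = |J − T| = 68.1.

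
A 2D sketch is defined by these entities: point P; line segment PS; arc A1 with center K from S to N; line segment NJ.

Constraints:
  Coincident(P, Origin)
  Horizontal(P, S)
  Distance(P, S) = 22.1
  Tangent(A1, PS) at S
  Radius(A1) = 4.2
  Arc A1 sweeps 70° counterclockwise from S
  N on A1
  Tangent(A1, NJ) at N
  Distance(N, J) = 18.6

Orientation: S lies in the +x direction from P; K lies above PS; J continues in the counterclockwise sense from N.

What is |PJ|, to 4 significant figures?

38.21

P is at the origin; P and S share the same y with |PS| = 22.1 and S on the +x side, so S = (22.10, 0.000). Since A1 is tangent to PS there, KS ⟂ PS, so K = S + (0, 4.2) = (22.10, 4.200). On A1, S sits at bearing -90° from K; a 70° counterclockwise sweep puts N at bearing -20°, so N = K + 4.2·(cos -20°, sin -20°) = (26.05, 2.764). Since A1 is tangent to NJ there, KN ⟂ NJ, so NJ runs along (−sin -20°, cos -20°); with |NJ| = 18.6, J = (32.41, 20.24). Then |PJ| = |J − P| = 38.21.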